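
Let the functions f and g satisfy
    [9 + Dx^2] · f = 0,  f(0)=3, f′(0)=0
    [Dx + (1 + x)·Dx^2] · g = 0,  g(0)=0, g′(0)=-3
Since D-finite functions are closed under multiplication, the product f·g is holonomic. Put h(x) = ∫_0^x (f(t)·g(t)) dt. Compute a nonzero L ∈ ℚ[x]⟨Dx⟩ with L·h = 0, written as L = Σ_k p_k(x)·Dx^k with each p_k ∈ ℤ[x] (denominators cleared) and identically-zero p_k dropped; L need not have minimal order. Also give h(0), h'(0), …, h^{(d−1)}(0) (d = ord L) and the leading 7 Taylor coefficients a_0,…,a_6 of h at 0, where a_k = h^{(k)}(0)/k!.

f: a_k = 3, 0, -27/2, 0, 81/8, 0, -243/80, …
g: a_k = 0, -3, 3/2, -1, 3/4, -3/5, 1/2, …
L₀ := L_f ⊗_s L_g (sym. prod.), ord ≤ 4.
h=∫h₀ ⇒ L = L₀·Dx.
L = (2493 + 10854·x + 17091·x^2 + 11664·x^3 + 2916·x^4)·Dx + (612 + 1908·x + 1944·x^2 + 648·x^3)·Dx^2 + (592 + 2484·x + 3834·x^2 + 2592·x^3 + 648·x^4)·Dx^3 + (68 + 212·x + 216·x^2 + 72·x^3)·Dx^4 + (35 + 142·x + 215·x^2 + 144·x^3 + 36·x^4)·Dx^5  (order 5).
h: a_k = 0, 0, -9/2, 3/2, 75/8, -18/5, -249/80, …
ICs: h(0) = 0, h′(0) = 0, h′′(0) = -9, h′′′(0) = 9, h′′′′(0) = 225.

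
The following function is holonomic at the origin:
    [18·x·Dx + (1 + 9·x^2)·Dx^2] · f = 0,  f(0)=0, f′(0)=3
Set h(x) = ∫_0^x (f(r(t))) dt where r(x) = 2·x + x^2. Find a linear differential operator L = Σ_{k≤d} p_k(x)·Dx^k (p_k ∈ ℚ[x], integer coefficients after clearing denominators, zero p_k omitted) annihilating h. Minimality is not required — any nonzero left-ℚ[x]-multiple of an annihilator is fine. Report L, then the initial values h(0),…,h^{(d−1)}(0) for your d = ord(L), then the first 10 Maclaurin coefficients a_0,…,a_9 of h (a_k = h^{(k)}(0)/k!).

L = (-1 + 72·x + 144·x^2 + 108·x^3 + 27·x^4)·Dx^2 + (1 + x + 36·x^2 + 72·x^3 + 45·x^4 + 9·x^5)·Dx^3  (order 3).
h: a_k = 0, 0, 3, 1, -18, -108/5, 1251/5, 3879/7, -31590/7, -15336, …
ICs: h(0) = 0, h′(0) = 0, h′′(0) = 6.

f: a_k = 0, 3, 0, -9, 0, 243/5, 0, -2187/7, 0, 2187, …
L₀ from L_f via x↦r, Dx↦r'^{-1}Dx.
∫: right-multiply L₀ by Dx.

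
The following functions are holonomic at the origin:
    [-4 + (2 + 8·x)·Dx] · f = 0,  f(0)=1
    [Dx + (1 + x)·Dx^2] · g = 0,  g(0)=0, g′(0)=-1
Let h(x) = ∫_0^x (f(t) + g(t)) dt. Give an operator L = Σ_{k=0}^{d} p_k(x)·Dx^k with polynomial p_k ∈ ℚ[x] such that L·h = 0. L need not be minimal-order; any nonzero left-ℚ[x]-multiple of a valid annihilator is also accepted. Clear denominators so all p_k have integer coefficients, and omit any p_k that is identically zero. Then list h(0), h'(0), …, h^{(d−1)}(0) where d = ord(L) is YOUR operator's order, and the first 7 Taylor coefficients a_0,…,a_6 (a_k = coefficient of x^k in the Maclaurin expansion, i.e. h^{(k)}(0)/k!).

f: a_k = 1, 2, -2, 4, -10, 28, -84, …
g: a_k = 0, -1, 1/2, -1/3, 1/4, -1/5, 1/6, …
f+g: L₀ = lclm(L_f,L_g), ord ≤ 1+2.
h=∫₀ˣh₀: take L = L₀·Dx.
L = (-8 + 4·x)·Dx^2 + (-10 - 8·x + 20·x^2)·Dx^3 + (-1 - 3·x + 6·x^2 + 8·x^3)·Dx^4  (order 4).
h: a_k = 0, 1, 1/2, -1/2, 11/12, -39/20, 139/30, …
ICs: h(0) = 0, h′(0) = 1, h′′(0) = 1, h′′′(0) = -3.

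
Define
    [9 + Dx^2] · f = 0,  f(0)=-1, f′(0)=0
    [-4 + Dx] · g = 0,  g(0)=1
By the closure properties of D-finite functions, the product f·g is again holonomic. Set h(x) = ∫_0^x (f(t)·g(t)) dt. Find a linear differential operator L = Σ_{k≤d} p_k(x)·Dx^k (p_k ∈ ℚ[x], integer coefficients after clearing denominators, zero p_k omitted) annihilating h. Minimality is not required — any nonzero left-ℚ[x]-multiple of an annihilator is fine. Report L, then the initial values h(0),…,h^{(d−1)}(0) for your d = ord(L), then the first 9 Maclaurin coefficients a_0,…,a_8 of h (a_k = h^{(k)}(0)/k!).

L = 25·Dx - 8·Dx^2 + Dx^3  (order 3).
h: a_k = 0, -1, -2, -7/6, 11/6, 527/120, 779/180, 1679/720, 4031/10080, …
ICs: h(0) = 0, h′(0) = -1, h′′(0) = -4.

f: a_k = -1, 0, 9/2, 0, -27/8, 0, 81/80, 0, -729/4480, …
g: a_k = 1, 4, 8, 32/3, 32/3, 128/15, 256/45, 1024/315, 512/315, …
f·g: L₀ = L_f ⊗_s L_g, ord ≤ 2·1.
Integrate: L := L₀·Dx.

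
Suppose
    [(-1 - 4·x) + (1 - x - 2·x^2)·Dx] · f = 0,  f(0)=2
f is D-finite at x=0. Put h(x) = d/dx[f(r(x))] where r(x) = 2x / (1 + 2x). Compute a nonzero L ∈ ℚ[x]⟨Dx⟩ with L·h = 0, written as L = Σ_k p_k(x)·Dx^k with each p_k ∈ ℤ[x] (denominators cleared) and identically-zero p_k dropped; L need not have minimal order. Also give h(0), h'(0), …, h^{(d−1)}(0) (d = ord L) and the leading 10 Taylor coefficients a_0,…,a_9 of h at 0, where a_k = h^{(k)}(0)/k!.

f: a_k = 2, 2, 6, 10, 22, 42, 86, 170, 342, 682, …
L₀ from L_f via x↦r, Dx↦r'^{-1}Dx.
h₀' ⇒ L via d/dx closure of L₀.
L = (8 + 48·x + 288·x^2 + 320·x^3) + (-1 - 14·x - 36·x^2 + 56·x^3 + 160·x^4)·Dx  (order 1).
h: a_k = 4, 32, 0, 512, -1280, 9216, -35840, 180224, -774144, 3522560, …
ICs: h(0) = 4.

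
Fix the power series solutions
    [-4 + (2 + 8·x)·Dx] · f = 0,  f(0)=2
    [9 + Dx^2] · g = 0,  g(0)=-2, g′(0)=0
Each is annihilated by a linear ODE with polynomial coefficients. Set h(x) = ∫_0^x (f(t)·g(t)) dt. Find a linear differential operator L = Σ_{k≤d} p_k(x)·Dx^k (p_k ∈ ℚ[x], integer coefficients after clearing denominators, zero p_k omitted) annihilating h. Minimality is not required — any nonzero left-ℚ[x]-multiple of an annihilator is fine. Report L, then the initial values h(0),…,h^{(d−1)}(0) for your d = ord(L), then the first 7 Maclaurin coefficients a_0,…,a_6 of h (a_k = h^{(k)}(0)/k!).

f: a_k = 2, 4, -4, 8, -20, 56, -168, …
g: a_k = -2, 0, 9, 0, -27/4, 0, 81/40, …
f·g: L₀ = L_f ⊗_s L_g, ord ≤ 1·2.
h=∫h₀ ⇒ L = L₀·Dx.
L = (21 + 72·x + 144·x^2)·Dx + (-4 - 16·x)·Dx^2 + (1 + 8·x + 16·x^2)·Dx^3  (order 3).
h: a_k = 0, -4, -4, 26/3, 5, -19/10, -67/6, …
ICs: h(0) = 0, h′(0) = -4, h′′(0) = -8.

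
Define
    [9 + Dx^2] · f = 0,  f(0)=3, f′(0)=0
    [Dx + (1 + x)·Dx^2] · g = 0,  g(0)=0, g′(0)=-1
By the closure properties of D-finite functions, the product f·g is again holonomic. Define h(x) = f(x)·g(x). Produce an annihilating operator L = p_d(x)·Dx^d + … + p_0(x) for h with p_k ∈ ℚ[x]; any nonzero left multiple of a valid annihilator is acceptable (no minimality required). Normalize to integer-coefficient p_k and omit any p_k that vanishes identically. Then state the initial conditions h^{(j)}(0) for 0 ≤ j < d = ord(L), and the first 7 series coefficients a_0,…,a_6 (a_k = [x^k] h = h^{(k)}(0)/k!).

f: a_k = 3, 0, -27/2, 0, 81/8, 0, -243/80, …
g: a_k = 0, -1, 1/2, -1/3, 1/4, -1/5, 1/6, …
f·g: L₀ = L_f ⊗_s L_g, ord ≤ 2·2.
L = (2493 + 10854·x + 17091·x^2 + 11664·x^3 + 2916·x^4) + (612 + 1908·x + 1944·x^2 + 648·x^3)·Dx + (592 + 2484·x + 3834·x^2 + 2592·x^3 + 648·x^4)·Dx^2 + (68 + 212·x + 216·x^2 + 72·x^3)·Dx^3 + (35 + 142·x + 215·x^2 + 144·x^3 + 36·x^4)·Dx^4  (order 4).
h: a_k = 0, -3, 3/2, 25/2, -6, -249/40, 35/16, …
ICs: h(0) = 0, h′(0) = -3, h′′(0) = 3, h′′′(0) = 75.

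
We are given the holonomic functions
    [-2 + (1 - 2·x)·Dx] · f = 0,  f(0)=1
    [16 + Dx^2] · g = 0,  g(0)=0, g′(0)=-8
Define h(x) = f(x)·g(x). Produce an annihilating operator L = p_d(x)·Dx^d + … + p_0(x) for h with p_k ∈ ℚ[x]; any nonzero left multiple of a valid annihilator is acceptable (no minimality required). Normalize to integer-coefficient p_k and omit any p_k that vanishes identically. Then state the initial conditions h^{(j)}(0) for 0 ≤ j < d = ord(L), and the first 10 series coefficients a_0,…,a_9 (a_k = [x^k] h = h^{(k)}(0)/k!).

L = (-16 + 32·x) + 4·Dx + (-1 + 2·x)·Dx^2  (order 2).
h: a_k = 0, -8, -16, -32/3, -64/3, -896/15, -1792/15, -73216/315, -146432/315, -2639872/2835, …
ICs: h(0) = 0, h′(0) = -8.

f: a_k = 1, 2, 4, 8, 16, 32, 64, 128, 256, 512, …
g: a_k = 0, -8, 0, 64/3, 0, -256/15, 0, 2048/315, 0, -4096/2835, …
Sym-product of L_f,L_g gives L₀ (≤ ord 2).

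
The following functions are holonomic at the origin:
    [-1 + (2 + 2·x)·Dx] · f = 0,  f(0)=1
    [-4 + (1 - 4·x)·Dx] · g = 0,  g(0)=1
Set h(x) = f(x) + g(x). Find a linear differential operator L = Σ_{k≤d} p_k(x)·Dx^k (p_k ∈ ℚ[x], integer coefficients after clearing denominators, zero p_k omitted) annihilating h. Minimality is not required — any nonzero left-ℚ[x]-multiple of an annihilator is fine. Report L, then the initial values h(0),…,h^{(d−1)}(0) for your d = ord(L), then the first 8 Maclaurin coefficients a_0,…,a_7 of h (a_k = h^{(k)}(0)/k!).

f: a_k = 1, 1/2, -1/8, 1/16, -5/128, 7/256, -21/1024, 33/2048, …
g: a_k = 1, 4, 16, 64, 256, 1024, 4096, 16384, …
h₀=f+g: left-lcm gives L₀, ord ≤ 2.
L = (68 + 48·x) + (-129 - 248·x - 144·x^2)·Dx + (14 - 18·x - 128·x^2 - 96·x^3)·Dx^2  (order 2).
h: a_k = 2, 9/2, 127/8, 1025/16, 32763/128, 262151/256, 4194283/1024, 33554465/2048, …
ICs: h(0) = 2, h′(0) = 9/2.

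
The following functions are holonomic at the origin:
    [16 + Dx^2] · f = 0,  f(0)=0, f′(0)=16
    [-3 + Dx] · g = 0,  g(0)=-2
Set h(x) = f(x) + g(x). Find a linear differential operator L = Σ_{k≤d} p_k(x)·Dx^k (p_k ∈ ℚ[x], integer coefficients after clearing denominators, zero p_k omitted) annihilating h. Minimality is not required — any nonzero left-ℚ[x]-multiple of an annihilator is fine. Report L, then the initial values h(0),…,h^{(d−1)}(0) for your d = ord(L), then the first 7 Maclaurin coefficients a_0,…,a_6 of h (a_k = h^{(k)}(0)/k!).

f: a_k = 0, 16, 0, -128/3, 0, 512/15, 0, …
g: a_k = -2, -6, -9, -9, -27/4, -81/20, -81/40, …
h₀=f+g: left-lcm gives L₀, ord ≤ 3.
L = -48 + 16·Dx - 3·Dx^2 + Dx^3  (order 3).
h: a_k = -2, 10, -9, -155/3, -27/4, 361/12, -81/40, …
ICs: h(0) = -2, h′(0) = 10, h′′(0) = -18.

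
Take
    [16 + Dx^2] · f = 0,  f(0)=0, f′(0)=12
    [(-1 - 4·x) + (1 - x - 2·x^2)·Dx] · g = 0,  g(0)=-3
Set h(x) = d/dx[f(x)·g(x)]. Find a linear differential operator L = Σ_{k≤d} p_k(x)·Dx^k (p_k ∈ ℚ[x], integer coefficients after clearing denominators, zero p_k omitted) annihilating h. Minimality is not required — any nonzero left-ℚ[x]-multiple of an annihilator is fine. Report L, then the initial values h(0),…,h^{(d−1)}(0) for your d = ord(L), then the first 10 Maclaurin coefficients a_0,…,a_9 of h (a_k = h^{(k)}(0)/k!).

L = (4 - 128·x - 192·x^2 + 256·x^3 + 256·x^4) + (-5 - 12·x + 48·x^2 + 64·x^3)·Dx + (3 - 7·x - 10·x^2 + 16·x^3 + 16·x^4)·Dx^2  (order 2).
h: a_k = -36, -72, -36, -336, -924, -10584/5, -4852, -391648/35, -879332/35, -3521080/63, …
ICs: h(0) = -36, h′(0) = -72.

f: a_k = 0, 12, 0, -32, 0, 128/5, 0, -1024/105, 0, 2048/945, …
g: a_k = -3, -3, -9, -15, -33, -63, -129, -255, -513, -1023, …
Sym-product of L_f,L_g gives L₀ (≤ ord 2).
Derive L from L₀ (diff closure).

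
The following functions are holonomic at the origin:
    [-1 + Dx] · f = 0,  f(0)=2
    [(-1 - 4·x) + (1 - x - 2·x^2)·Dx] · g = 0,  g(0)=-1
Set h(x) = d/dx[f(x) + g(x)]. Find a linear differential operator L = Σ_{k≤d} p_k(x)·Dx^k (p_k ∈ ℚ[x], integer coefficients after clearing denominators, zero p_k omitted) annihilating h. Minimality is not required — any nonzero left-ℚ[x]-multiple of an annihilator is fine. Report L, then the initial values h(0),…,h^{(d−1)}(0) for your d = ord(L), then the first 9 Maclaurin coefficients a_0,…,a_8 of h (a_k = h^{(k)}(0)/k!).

f: a_k = 2, 2, 1, 1/3, 1/12, 1/60, 1/360, 1/2520, 1/20160, …
g: a_k = -1, -1, -3, -5, -11, -21, -43, -85, -171, …
f+g: L₀ = lclm(L_f,L_g), ord ≤ 1+1.
Derive L from L₀ (diff closure).
L = (24 + 138·x + 144·x^2 + 240·x^3 + 48·x^4) + (-29 - 142·x - 155·x^2 - 200·x^3 + 20·x^4 + 16·x^5)·Dx + (5 + 4·x + 11·x^2 - 40·x^3 - 68·x^4 - 16·x^5)·Dx^2  (order 2).
h: a_k = 1, -4, -14, -131/3, -1259/12, -15479/60, -214199/360, -3447359/2520, -61871039/20160, …
ICs: h(0) = 1, h′(0) = -4.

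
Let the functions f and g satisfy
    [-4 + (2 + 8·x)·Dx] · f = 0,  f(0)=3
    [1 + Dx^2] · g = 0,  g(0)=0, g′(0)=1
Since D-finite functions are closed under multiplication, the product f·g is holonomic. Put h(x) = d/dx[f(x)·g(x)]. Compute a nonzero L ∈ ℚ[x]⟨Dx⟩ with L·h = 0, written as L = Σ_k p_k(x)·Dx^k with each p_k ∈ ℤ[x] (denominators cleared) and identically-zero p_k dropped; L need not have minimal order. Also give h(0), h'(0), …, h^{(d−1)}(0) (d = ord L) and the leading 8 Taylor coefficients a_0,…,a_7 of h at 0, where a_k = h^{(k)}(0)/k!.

f: a_k = 3, 6, -6, 12, -30, 84, -252, 792, …
g: a_k = 0, 1, 0, -1/6, 0, 1/120, 0, -1/5040, …
L₀ := L_f ⊗_s L_g (sym. prod.), ord ≤ 2.
Differentiate: ansatz ord ≤ ord L₀ ⇒ L.
L = (-7 + 336·x + 736·x^2 + 256·x^3 + 256·x^4) + (44 + 144·x - 192·x^2 - 256·x^3)·Dx + (13 + 112·x + 288·x^2 + 256·x^3 + 256·x^4)·Dx^2  (order 2).
h: a_k = 3, 12, -39/2, 44, -1159/8, 4923/10, -83009/48, 653603/105, …
ICs: h(0) = 3, h′(0) = 12.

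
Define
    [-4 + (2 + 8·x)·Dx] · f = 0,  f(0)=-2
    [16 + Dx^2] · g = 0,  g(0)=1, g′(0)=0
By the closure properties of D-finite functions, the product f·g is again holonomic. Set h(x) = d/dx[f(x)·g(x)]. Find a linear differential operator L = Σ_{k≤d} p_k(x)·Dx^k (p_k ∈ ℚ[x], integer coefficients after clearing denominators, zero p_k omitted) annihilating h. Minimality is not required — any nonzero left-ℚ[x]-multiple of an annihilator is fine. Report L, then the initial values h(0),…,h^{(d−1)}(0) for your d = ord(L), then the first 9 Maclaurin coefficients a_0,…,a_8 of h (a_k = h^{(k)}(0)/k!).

f: a_k = -2, -4, 4, -8, 20, -56, 168, -528, 1716, …
g: a_k = 1, 0, -8, 0, 32/3, 0, -256/45, 0, 512/315, …
Sym-product of L_f,L_g gives L₀ (≤ ord 2).
Derive L from L₀ (diff closure).
L = (212 + 2304·x + 8704·x^2 + 16384·x^3 + 16384·x^4) + (-4 - 144·x - 768·x^2 - 1024·x^3)·Dx + (7 + 88·x + 432·x^2 + 1024·x^3 + 1024·x^4)·Dx^2  (order 2).
h: a_k = -4, 40, 72, -400/3, -520/3, 5584/15, -44912/45, 1409504/315, -647112/35, …
ICs: h(0) = -4, h′(0) = 40.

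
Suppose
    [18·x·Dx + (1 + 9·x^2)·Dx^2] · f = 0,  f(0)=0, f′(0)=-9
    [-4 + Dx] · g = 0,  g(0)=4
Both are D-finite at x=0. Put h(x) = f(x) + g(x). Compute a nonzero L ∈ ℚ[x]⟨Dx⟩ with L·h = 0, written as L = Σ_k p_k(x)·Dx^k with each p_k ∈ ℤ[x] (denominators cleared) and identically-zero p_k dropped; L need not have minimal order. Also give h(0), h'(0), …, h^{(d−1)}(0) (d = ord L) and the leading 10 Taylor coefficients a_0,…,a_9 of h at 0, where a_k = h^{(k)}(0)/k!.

L = (36 - 144·x - 972·x^2 - 1296·x^3)·Dx + (-17 + 99·x^2 - 648·x^4)·Dx^2 + (2 + 9·x + 36·x^2 + 81·x^3 + 162·x^4)·Dx^3  (order 3).
h: a_k = 4, 7, 32, 209/3, 128/3, -335/3, 1024/45, 42763/45, 2048/315, -18592243/2835, …
ICs: h(0) = 4, h′(0) = 7, h′′(0) = 64.

f: a_k = 0, -9, 0, 27, 0, -729/5, 0, 6561/7, 0, -6561, …
g: a_k = 4, 16, 32, 128/3, 128/3, 512/15, 1024/45, 4096/315, 2048/315, 8192/2835, …
h₀=f+g: left-lcm gives L₀, ord ≤ 3.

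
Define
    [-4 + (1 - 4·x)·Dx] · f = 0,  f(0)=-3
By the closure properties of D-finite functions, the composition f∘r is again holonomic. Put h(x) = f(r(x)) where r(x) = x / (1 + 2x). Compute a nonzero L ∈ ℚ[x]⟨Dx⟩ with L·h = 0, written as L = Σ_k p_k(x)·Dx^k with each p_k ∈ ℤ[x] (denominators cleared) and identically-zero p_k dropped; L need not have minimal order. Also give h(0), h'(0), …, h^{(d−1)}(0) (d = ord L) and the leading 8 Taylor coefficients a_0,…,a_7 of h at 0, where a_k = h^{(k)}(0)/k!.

f: a_k = -3, -12, -48, -192, -768, -3072, -12288, -49152, …
Change of var in L_f (x↦r) gives L₀.
L = 4 + (-1 + 4·x^2)·Dx  (order 1).
h: a_k = -3, -12, -24, -48, -96, -192, -384, -768, …
ICs: h(0) = -3.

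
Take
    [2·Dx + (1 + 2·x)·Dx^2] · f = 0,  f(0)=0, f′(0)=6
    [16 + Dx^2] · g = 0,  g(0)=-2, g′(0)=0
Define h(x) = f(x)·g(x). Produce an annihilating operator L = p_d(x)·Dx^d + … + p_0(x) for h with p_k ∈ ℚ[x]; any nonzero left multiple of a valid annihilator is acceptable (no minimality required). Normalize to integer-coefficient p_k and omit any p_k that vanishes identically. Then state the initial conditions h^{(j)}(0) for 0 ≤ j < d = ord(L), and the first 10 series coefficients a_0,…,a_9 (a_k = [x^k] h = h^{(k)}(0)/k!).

f: a_k = 0, 6, -6, 8, -12, 96/5, -32, 384/7, -96, 512/3, …
g: a_k = -2, 0, 16, 0, -64/3, 0, 512/45, 0, -1024/315, 0, …
f·g: L₀ = L_f ⊗_s L_g, ord ≤ 2·2.
L = (2688 + 27648·x + 93184·x^2 + 131072·x^3 + 65536·x^4) + (896 + 5888·x + 12288·x^2 + 8192·x^3)·Dx + (408 + 3712·x + 11904·x^2 + 16384·x^3 + 8192·x^4)·Dx^2 + (56 + 368·x + 768·x^2 + 512·x^3)·Dx^3 + (15 + 124·x + 380·x^2 + 512·x^3 + 256·x^4)·Dx^4  (order 4).
h: a_k = 0, -12, 12, 80, -72, -192/5, 0, 3328/35, -1984/15, 62464/315, …
ICs: h(0) = 0, h′(0) = -12, h′′(0) = 24, h′′′(0) = 480.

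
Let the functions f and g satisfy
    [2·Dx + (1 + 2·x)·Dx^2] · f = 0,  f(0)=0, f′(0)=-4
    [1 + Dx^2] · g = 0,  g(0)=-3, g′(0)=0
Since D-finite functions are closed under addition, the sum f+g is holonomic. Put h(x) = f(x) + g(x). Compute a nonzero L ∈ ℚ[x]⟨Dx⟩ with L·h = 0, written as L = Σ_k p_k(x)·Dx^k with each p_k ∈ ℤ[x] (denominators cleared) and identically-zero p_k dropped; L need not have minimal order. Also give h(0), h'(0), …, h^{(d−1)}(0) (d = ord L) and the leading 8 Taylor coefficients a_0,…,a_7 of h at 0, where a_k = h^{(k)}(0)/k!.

f: a_k = 0, -4, 4, -16/3, 8, -64/5, 64/3, -256/7, …
g: a_k = -3, 0, 3/2, 0, -1/8, 0, 1/240, 0, …
L₀ := lclm(L_f,L_g); ord L₀ ≤ 2+2.
L = (50 + 8·x + 8·x^2)·Dx + (9 + 22·x + 12·x^2 + 8·x^3)·Dx^2 + (50 + 8·x + 8·x^2)·Dx^3 + (9 + 22·x + 12·x^2 + 8·x^3)·Dx^4  (order 4).
h: a_k = -3, -4, 11/2, -16/3, 63/8, -64/5, 1707/80, -256/7, …
ICs: h(0) = -3, h′(0) = -4, h′′(0) = 11, h′′′(0) = -32.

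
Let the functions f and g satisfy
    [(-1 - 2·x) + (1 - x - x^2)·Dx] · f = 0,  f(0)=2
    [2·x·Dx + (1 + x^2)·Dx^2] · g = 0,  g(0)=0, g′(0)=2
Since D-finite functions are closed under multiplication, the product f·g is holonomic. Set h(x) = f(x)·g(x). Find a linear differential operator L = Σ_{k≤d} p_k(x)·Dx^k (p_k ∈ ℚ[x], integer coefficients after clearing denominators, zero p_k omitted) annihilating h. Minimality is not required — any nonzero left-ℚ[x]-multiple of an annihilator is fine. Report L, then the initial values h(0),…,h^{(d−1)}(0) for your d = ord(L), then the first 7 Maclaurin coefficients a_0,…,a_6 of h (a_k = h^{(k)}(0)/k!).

L = (2 + 2·x + 6·x^2) + (2 + 2·x + 4·x^2 + 6·x^3)·Dx + (-1 + x + x^3 + x^4)·Dx^2  (order 2).
h: a_k = 0, 4, 4, 20/3, 32/3, 272/15, 144/5, …
ICs: h(0) = 0, h′(0) = 4.

f: a_k = 2, 2, 4, 6, 10, 16, 26, …
g: a_k = 0, 2, 0, -2/3, 0, 2/5, 0, …
L₀ := L_f ⊗_s L_g (sym. prod.), ord ≤ 2.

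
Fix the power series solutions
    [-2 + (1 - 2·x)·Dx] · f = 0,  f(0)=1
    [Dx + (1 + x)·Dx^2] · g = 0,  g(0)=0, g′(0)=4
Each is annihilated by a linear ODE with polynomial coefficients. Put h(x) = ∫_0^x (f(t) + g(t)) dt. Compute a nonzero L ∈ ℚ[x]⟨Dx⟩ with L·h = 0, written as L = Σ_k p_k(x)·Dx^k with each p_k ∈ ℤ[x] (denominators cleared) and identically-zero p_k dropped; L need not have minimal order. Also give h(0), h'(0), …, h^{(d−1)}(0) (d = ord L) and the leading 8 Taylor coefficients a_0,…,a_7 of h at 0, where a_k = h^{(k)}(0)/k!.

f: a_k = 1, 2, 4, 8, 16, 32, 64, 128, …
g: a_k = 0, 4, -2, 4/3, -1, 4/5, -2/3, 4/7, …
h₀=f+g: left-lcm gives L₀, ord ≤ 3.
h=∫₀ˣh₀: take L = L₀·Dx.
L = (32 + 8·x)·Dx^2 + (22 + 56·x + 16·x^2)·Dx^3 + (-5 + 3·x + 12·x^2 + 4·x^3)·Dx^4  (order 4).
h: a_k = 0, 1, 3, 2/3, 7/3, 3, 82/15, 190/21, …
ICs: h(0) = 0, h′(0) = 1, h′′(0) = 6, h′′′(0) = 4.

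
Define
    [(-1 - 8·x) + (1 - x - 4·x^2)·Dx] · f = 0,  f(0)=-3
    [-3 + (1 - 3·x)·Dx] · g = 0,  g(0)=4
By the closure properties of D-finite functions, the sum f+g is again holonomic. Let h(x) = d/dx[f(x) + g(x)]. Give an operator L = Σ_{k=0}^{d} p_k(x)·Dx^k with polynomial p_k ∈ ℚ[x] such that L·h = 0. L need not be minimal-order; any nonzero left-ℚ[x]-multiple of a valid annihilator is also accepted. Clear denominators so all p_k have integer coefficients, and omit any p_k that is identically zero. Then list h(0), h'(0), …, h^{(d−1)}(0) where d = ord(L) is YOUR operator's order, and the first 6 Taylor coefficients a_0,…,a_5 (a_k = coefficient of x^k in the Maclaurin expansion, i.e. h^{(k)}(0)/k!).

f: a_k = -3, -3, -15, -27, -87, -195, …
g: a_k = 4, 12, 36, 108, 324, 972, …
L₀ := lclm(L_f,L_g); ord L₀ ≤ 1+1.
Differentiate: ansatz ord ≤ ord L₀ ⇒ L.
L = (54 - 288·x + 1728·x^2 - 2304·x^3 + 1728·x^4) + (-42·x - 144·x^2 + 1248·x^3 - 2088·x^4 + 1728·x^5)·Dx + (-1 + 16·x - 71·x^2 + 96·x^3 + 72·x^4 - 312·x^5 + 288·x^6)·Dx^2  (order 2).
h: a_k = 9, 42, 243, 948, 3885, 14238, …
ICs: h(0) = 9, h′(0) = 42.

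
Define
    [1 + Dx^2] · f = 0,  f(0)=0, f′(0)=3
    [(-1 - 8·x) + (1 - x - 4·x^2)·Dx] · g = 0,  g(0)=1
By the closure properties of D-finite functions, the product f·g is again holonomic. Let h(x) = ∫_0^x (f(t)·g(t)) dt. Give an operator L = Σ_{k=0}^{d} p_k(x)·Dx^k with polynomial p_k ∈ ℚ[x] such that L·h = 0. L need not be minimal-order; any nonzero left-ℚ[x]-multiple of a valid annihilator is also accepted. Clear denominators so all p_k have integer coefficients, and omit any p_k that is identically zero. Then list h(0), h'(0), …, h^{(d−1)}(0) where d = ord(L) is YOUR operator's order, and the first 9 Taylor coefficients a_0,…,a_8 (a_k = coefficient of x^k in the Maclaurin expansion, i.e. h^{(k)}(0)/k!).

f: a_k = 0, 3, 0, -1/2, 0, 1/40, 0, -1/1680, 0, …
g: a_k = 1, 1, 5, 9, 29, 65, 181, 441, 1165, …
Product ⇒ symmetric product L₀, ord ≤ 2.
h=∫₀ˣh₀: take L = L₀·Dx.
L = (7 + x + 4·x^2)·Dx + (2 + 16·x)·Dx^2 + (-1 + x + 4·x^2)·Dx^3  (order 3).
h: a_k = 0, 0, 3/2, 1, 29/8, 53/10, 1127/80, 7621/280, 888089/13440, …
ICs: h(0) = 0, h′(0) = 0, h′′(0) = 3.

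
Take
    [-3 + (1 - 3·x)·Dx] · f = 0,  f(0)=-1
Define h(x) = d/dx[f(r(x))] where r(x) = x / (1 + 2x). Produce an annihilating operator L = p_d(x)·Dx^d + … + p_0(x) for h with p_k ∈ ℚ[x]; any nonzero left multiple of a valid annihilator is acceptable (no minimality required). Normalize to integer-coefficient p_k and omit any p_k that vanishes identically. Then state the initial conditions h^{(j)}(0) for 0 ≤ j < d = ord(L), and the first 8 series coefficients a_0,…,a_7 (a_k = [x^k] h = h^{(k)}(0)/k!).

f: a_k = -1, -3, -9, -27, -81, -243, -729, -2187, …
f∘r: x↦r, Dx↦Dx/r' in L_f ⇒ L₀.
h=h₀': d/dx-closure on L₀ ⇒ L.
L = 4 + (-2 + 2·x)·Dx  (order 1).
h: a_k = -3, -6, -9, -12, -15, -18, -21, -24, …
ICs: h(0) = -3.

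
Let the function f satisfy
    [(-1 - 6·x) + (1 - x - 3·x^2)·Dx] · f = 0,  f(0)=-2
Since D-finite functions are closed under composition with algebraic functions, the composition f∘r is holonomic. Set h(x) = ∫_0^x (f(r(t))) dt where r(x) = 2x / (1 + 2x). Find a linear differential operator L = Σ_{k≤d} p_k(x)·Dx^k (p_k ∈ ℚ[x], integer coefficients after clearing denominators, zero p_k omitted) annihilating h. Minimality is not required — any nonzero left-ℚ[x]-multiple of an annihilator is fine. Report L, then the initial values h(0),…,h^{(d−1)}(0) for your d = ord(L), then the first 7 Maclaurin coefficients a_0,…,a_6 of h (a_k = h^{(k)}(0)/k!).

f: a_k = -2, -2, -8, -14, -38, -80, -194, …
L₀ from L_f via x↦r, Dx↦r'^{-1}Dx.
h=∫₀ˣh₀: take L = L₀·Dx.
L = (2 + 28·x)·Dx + (-1 - 4·x + 8·x^2 + 24·x^3)·Dx^2  (order 2).
h: a_k = 0, -2, -2, -8, 0, -288/5, 96, …
ICs: h(0) = 0, h′(0) = -2.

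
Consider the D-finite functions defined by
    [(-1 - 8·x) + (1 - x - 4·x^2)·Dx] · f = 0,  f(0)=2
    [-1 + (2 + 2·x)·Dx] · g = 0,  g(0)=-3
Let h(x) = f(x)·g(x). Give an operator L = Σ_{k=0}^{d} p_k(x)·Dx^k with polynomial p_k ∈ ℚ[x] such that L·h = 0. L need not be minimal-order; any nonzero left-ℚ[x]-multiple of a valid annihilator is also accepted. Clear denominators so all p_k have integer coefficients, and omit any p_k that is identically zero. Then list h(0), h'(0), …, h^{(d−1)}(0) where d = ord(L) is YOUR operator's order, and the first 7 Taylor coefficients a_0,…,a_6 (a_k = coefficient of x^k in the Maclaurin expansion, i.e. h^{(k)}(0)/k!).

f: a_k = 2, 2, 10, 18, 58, 130, 362, …
g: a_k = -3, -3/2, 3/8, -3/16, 15/128, -21/256, 63/1024, …
f·g: L₀ = L_f ⊗_s L_g, ord ≤ 1·1.
L = (3 + 17·x + 12·x^2) + (-2 + 10·x^2 + 8·x^3)·Dx  (order 1).
h: a_k = -6, -9, -129/4, -549/8, -12633/64, -60423/128, -645885/512, …
ICs: h(0) = -6.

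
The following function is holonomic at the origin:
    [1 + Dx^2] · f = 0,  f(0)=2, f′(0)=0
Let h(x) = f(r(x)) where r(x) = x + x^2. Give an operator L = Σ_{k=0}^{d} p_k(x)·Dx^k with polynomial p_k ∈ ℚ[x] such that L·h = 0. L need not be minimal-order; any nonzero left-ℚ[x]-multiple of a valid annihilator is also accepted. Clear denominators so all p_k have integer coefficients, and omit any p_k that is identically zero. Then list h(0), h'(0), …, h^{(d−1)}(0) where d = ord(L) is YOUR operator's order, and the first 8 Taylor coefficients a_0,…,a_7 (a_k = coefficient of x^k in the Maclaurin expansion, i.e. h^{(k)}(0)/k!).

L = (1 + 6·x + 12·x^2 + 8·x^3) - 2·Dx + (1 + 2·x)·Dx^2  (order 2).
h: a_k = 2, 0, -1, -2, -11/12, 1/3, 179/360, 19/60, …
ICs: h(0) = 2, h′(0) = 0.

f: a_k = 2, 0, -1, 0, 1/12, 0, -1/360, 0, …
h₀=f(r): pull back L_f along r ⇒ L₀.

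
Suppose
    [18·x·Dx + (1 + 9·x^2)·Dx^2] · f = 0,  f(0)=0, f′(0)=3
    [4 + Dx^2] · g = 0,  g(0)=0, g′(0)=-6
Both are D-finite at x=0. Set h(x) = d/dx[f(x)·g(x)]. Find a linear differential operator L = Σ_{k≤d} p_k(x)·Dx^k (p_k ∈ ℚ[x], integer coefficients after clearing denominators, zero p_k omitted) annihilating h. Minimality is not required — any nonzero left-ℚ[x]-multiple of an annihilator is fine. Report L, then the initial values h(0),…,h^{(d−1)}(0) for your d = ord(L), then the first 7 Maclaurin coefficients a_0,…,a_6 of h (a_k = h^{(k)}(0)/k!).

f: a_k = 0, 3, 0, -9, 0, 243/5, 0, …
g: a_k = 0, -6, 0, 4, 0, -4/5, 0, …
Product ⇒ symmetric product L₀, ord ≤ 4.
Differentiate: ansatz ord ≤ ord L₀ ⇒ L.
L = (52480 + 1115424·x^2 + 18751824·x^4 + 15209856·x^6 + 3464208·x^8 - 11337408·x^10 + 34012224·x^12) + (31032·x + 1320624·x^3 + 10701720·x^5 + 13646880·x^7 + 18895680·x^9 + 34012224·x^11)·Dx + (13640 + 300780·x^2 + 4978584·x^4 + 5269212·x^6 + 3621672·x^8 + 2834352·x^10 + 17006112·x^12)·Dx^2 + (7758·x + 330156·x^3 + 2675430·x^5 + 3411720·x^7 + 4723920·x^9 + 8503056·x^11)·Dx^3 + (130 + 5481·x^2 + 72657·x^4 + 366687·x^6 + 688905·x^8 + 1417176·x^10 + 2125764·x^12)·Dx^4  (order 4).
h: a_k = 0, -36, 0, 264, 0, -1980, 0, …
ICs: h(0) = 0, h′(0) = -36, h′′(0) = 0, h′′′(0) = 1584.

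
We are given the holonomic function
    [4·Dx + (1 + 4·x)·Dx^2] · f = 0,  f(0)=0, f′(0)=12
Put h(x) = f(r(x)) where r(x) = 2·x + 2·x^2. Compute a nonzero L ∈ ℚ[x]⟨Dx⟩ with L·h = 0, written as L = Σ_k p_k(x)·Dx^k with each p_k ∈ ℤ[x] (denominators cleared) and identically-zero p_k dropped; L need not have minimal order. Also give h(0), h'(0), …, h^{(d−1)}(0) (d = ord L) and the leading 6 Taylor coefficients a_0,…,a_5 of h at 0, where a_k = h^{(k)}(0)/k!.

L = (6 + 16·x + 16·x^2)·Dx + (1 + 10·x + 24·x^2 + 16·x^3)·Dx^2  (order 2).
h: a_k = 0, 24, -72, 320, -1632, 44544/5, …
ICs: h(0) = 0, h′(0) = 24.

f: a_k = 0, 12, -24, 64, -192, 3072/5, …
L₀ from L_f via x↦r, Dx↦r'^{-1}Dx.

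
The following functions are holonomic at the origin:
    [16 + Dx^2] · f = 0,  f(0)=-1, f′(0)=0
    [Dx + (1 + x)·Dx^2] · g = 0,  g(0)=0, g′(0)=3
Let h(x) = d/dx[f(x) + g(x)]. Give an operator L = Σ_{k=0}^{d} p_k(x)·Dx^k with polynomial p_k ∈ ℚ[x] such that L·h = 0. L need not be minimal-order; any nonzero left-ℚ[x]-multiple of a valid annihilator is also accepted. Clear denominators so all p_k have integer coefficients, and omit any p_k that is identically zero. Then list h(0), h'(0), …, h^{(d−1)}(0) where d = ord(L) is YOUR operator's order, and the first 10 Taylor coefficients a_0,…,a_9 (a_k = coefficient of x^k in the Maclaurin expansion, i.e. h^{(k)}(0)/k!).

L = (176 + 256·x + 128·x^2) + (144 + 400·x + 384·x^2 + 128·x^3)·Dx + (11 + 16·x + 8·x^2)·Dx^2 + (9 + 25·x + 24·x^2 + 8·x^3)·Dx^3  (order 3).
h: a_k = 3, 13, 3, -137/3, 3, 467/15, 3, -5041/315, 3, -313/2835, …
ICs: h(0) = 3, h′(0) = 13, h′′(0) = 6.

f: a_k = -1, 0, 8, 0, -32/3, 0, 256/45, 0, -512/315, 0, …
g: a_k = 0, 3, -3/2, 1, -3/4, 3/5, -1/2, 3/7, -3/8, 1/3, …
h₀=f+g: left-lcm gives L₀, ord ≤ 4.
h₀' ⇒ L via d/dx closure of L₀.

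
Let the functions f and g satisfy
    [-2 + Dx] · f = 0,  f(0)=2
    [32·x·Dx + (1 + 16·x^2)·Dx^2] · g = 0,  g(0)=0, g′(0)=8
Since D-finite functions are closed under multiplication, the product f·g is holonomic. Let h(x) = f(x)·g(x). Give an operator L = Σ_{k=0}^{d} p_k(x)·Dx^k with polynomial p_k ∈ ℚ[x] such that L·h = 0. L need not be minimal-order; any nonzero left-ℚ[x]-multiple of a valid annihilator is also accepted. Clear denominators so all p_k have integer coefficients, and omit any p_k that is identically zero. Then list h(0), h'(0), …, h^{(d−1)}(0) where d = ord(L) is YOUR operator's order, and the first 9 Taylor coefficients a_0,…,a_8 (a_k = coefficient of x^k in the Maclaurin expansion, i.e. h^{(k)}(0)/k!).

L = (4 - 64·x + 64·x^2) + (-4 + 32·x - 64·x^2)·Dx + (1 + 16·x^2)·Dx^2  (order 2).
h: a_k = 0, 16, 32, -160/3, -448/3, 3296/5, 13760/9, -816832/105, -5561216/315, …
ICs: h(0) = 0, h′(0) = 16.

f: a_k = 2, 4, 4, 8/3, 4/3, 8/15, 8/45, 16/315, 4/315, …
g: a_k = 0, 8, 0, -128/3, 0, 2048/5, 0, -32768/7, 0, …
h₀=f·g: eliminate ⇒ L₀, order ≤ 1·2.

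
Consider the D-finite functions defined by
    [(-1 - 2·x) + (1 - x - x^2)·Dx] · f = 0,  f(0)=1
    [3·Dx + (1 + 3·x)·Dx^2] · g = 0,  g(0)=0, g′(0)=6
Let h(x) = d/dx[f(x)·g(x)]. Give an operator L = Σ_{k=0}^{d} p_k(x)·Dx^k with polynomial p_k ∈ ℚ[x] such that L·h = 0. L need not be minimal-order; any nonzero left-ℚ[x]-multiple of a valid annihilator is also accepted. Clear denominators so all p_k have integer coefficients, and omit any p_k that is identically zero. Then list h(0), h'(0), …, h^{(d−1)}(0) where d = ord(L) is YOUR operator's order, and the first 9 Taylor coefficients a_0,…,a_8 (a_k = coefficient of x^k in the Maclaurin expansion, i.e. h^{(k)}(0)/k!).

f: a_k = 1, 1, 2, 3, 5, 8, 13, 21, 34, …
g: a_k = 0, 6, -9, 18, -81/2, 486/5, -243, 4374/7, -6561/4, …
L₀ := L_f ⊗_s L_g (sym. prod.), ord ≤ 2.
h=h₀': d/dx-closure on L₀ ⇒ L.
L = (102 + 270·x + 324·x^2) + (-3 + 93·x + 324·x^2 + 252·x^3)·Dx + (-5 - 22·x - 4·x^2 + 63·x^3 + 36·x^4)·Dx^2  (order 2).
h: a_k = 6, -6, 63, -90, 957/2, -5094/5, 38553/10, -352602/35, 923697/28, …
ICs: h(0) = 6, h′(0) = -6.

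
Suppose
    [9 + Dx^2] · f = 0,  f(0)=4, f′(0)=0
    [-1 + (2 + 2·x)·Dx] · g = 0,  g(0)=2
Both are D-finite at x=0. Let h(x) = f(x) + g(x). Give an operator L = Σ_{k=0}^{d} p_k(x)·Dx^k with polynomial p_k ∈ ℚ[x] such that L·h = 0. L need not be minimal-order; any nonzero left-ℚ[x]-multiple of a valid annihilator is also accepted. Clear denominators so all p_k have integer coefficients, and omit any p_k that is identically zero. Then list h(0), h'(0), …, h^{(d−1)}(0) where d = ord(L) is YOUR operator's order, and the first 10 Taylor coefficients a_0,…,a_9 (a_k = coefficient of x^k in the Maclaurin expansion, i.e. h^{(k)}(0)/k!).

L = (-351 - 648·x - 324·x^2) + (630 + 1926·x + 1944·x^2 + 648·x^3)·Dx + (-39 - 72·x - 36·x^2)·Dx^2 + (70 + 214·x + 216·x^2 + 72·x^3)·Dx^3  (order 3).
h: a_k = 6, 1, -73/4, 1/8, 859/64, 7/128, -10473/2560, 33/1024, 358233/573440, 715/32768, …
ICs: h(0) = 6, h′(0) = 1, h′′(0) = -73/2.

f: a_k = 4, 0, -18, 0, 27/2, 0, -81/20, 0, 729/1120, 0, …
g: a_k = 2, 1, -1/4, 1/8, -5/64, 7/128, -21/512, 33/1024, -429/16384, 715/32768, …
Weyl lclm of L_f,L_g ⇒ L₀ (ord ≤ 3).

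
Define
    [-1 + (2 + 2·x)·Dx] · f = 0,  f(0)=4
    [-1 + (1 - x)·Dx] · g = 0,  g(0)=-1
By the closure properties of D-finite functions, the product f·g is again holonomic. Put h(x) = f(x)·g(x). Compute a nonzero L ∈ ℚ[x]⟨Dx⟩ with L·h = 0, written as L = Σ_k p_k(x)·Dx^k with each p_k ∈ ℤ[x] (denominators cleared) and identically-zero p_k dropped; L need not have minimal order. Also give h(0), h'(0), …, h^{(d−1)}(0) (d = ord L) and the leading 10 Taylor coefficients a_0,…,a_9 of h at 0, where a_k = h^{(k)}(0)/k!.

f: a_k = 4, 2, -1/2, 1/4, -5/32, 7/64, -21/256, 33/512, -429/8192, 715/16384, …
g: a_k = -1, -1, -1, -1, -1, -1, -1, -1, -1, -1, …
Sym-product of L_f,L_g gives L₀ (≤ ord 1).
L = (3 + x) + (-2 + 2·x^2)·Dx  (order 1).
h: a_k = -4, -6, -11/2, -23/4, -179/32, -365/64, -1439/256, -2911/512, -46147/8192, -93009/16384, …
ICs: h(0) = -4.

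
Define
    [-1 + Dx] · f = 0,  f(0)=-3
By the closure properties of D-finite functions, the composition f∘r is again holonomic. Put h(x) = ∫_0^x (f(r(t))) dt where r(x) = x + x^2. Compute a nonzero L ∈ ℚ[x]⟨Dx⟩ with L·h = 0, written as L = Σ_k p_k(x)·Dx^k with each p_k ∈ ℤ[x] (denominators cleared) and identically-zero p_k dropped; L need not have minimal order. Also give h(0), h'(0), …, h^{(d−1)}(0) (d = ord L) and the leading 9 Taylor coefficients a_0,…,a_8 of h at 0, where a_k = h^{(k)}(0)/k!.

L = (-1 - 2·x)·Dx + Dx^2  (order 2).
h: a_k = 0, -3, -3/2, -3/2, -7/8, -5/8, -27/80, -331/1680, -1303/13440, …
ICs: h(0) = 0, h′(0) = -3.

f: a_k = -3, -3, -3/2, -1/2, -1/8, -1/40, -1/240, -1/1680, -1/13440, …
L₀ from L_f via x↦r, Dx↦r'^{-1}Dx.
h=∫₀ˣh₀: take L = L₀·Dx.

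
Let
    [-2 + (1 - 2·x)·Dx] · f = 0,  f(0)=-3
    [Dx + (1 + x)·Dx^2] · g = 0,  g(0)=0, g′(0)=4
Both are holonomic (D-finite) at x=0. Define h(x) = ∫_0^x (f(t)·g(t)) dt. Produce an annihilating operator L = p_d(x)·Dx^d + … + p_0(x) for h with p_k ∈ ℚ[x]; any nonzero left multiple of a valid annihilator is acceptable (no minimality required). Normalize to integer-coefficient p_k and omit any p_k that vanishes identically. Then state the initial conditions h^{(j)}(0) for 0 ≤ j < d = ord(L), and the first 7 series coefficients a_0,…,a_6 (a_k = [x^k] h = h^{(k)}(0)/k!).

L = 2·Dx + (3 + 6·x)·Dx^2 + (-1 + x + 2·x^2)·Dx^3  (order 3).
h: a_k = 0, 0, -6, -6, -10, -77/5, -391/15, …
ICs: h(0) = 0, h′(0) = 0, h′′(0) = -12.

f: a_k = -3, -6, -12, -24, -48, -96, -192, …
g: a_k = 0, 4, -2, 4/3, -1, 4/5, -2/3, …
Sym-product of L_f,L_g gives L₀ (≤ ord 2).
∫: right-multiply L₀ by Dx.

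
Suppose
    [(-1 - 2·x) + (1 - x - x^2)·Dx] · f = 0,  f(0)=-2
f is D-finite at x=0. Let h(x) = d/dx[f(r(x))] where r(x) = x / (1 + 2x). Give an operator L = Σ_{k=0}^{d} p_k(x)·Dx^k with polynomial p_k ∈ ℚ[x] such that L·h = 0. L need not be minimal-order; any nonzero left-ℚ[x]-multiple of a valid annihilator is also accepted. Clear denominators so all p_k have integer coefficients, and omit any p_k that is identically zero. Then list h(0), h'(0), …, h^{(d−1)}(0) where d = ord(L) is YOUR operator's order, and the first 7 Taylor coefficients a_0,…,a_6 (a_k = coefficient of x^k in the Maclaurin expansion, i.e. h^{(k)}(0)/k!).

L = (-6·x - 18·x^2 - 16·x^3) + (-1 - 9·x - 27·x^2 - 30·x^3 - 8·x^4)·Dx  (order 1).
h: a_k = -2, 0, 6, -24, 80, -252, 770, …
ICs: h(0) = -2.

f: a_k = -2, -2, -4, -6, -10, -16, -26, …
Change of var in L_f (x↦r) gives L₀.
Differentiate: ansatz ord ≤ ord L₀ ⇒ L.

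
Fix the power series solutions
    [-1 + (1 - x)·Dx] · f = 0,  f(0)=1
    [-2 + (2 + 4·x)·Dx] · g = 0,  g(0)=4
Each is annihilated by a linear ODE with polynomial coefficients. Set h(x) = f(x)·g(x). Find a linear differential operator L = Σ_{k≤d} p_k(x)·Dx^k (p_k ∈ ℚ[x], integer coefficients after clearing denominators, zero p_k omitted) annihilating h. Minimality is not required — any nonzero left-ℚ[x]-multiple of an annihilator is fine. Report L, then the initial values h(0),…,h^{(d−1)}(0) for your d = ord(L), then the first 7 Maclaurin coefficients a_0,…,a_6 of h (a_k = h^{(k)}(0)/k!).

L = (2 + x) + (-1 - x + 2·x^2)·Dx  (order 1).
h: a_k = 4, 8, 6, 8, 11/2, 9, 15/4, …
ICs: h(0) = 4.

f: a_k = 1, 1, 1, 1, 1, 1, 1, …
g: a_k = 4, 4, -2, 2, -5/2, 7/2, -21/4, …
Sym-product of L_f,L_g gives L₀ (≤ ord 1).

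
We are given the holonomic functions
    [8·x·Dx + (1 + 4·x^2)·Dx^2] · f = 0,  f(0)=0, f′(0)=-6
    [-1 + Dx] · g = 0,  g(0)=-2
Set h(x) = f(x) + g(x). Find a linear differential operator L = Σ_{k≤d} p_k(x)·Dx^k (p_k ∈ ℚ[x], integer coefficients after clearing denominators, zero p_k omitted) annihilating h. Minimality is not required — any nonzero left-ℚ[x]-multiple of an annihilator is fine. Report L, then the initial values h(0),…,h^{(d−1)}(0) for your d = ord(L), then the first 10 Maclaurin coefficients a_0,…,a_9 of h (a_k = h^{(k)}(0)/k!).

L = (8 - 8·x - 96·x^2 - 32·x^3)·Dx + (-9 + 88·x^2 - 16·x^4)·Dx^2 + (1 + 8·x + 8·x^2 + 32·x^3 + 16·x^4)·Dx^3  (order 3).
h: a_k = -2, -8, -1, 23/3, -1/12, -1153/60, -1/360, 138239/2520, -1/20160, -30965761/181440, …
ICs: h(0) = -2, h′(0) = -8, h′′(0) = -2.

f: a_k = 0, -6, 0, 8, 0, -96/5, 0, 384/7, 0, -512/3, …
g: a_k = -2, -2, -1, -1/3, -1/12, -1/60, -1/360, -1/2520, -1/20160, -1/181440, …
f+g: L₀ = lclm(L_f,L_g), ord ≤ 2+1.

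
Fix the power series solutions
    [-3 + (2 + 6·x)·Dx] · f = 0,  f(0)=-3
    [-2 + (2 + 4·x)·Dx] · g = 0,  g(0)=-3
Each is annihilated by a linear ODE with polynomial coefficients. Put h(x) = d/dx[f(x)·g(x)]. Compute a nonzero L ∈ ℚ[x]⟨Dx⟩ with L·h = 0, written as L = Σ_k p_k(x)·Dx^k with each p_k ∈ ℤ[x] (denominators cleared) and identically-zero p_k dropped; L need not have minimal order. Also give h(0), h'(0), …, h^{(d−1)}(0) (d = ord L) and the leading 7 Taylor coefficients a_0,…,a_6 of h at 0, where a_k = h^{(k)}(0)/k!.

f: a_k = -3, -9/2, 27/8, -81/16, 1215/128, -5103/256, 45927/1024, …
g: a_k = -3, -3, 3/2, -3/2, 15/8, -21/8, 63/16, …
L₀ := L_f ⊗_s L_g (sym. prod.), ord ≤ 1.
h₀' ⇒ L via d/dx closure of L₀.
L = -1 + (-10 - 74·x - 180·x^2 - 144·x^3)·Dx  (order 1).
h: a_k = 45/2, -9/4, 135/16, -909/32, 23175/256, -143127/512, 1734075/2048, …
ICs: h(0) = 45/2.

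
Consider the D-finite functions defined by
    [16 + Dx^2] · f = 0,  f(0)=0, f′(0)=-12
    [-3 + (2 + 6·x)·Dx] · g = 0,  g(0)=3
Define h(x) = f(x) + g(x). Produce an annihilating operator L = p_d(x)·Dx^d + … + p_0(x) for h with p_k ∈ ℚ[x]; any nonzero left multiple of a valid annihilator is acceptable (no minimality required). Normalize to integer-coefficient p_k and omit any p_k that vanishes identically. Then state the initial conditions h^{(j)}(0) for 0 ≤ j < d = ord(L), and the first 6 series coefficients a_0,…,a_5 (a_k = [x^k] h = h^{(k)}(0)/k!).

L = (-4368 - 18432·x - 27648·x^2) + (1760 + 17568·x + 55296·x^2 + 55296·x^3)·Dx + (-273 - 1152·x - 1728·x^2)·Dx^2 + (110 + 1098·x + 3456·x^2 + 3456·x^3)·Dx^3  (order 3).
h: a_k = 3, -15/2, -27/8, 593/16, -1215/128, -7253/1280, …
ICs: h(0) = 3, h′(0) = -15/2, h′′(0) = -27/4.

f: a_k = 0, -12, 0, 32, 0, -128/5, …
g: a_k = 3, 9/2, -27/8, 81/16, -1215/128, 5103/256, …
L₀ := lclm(L_f,L_g); ord L₀ ≤ 2+1.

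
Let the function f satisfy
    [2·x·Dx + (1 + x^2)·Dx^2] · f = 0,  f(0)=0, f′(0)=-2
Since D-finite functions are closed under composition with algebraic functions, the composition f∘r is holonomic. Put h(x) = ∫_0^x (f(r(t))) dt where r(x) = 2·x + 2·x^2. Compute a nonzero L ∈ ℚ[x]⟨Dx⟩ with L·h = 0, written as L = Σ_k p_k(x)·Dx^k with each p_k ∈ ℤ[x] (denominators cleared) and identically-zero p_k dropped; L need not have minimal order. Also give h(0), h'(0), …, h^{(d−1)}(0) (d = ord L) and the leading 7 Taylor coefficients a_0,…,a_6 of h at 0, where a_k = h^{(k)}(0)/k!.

L = (-2 + 8·x + 32·x^2 + 48·x^3 + 24·x^4)·Dx^2 + (1 + 2·x + 4·x^2 + 16·x^3 + 20·x^4 + 8·x^5)·Dx^3  (order 3).
h: a_k = 0, 0, -2, -4/3, 4/3, 16/5, 8/15, …
ICs: h(0) = 0, h′(0) = 0, h′′(0) = -4.

f: a_k = 0, -2, 0, 2/3, 0, -2/5, 0, …
h₀=f(r): pull back L_f along r ⇒ L₀.
∫: right-multiply L₀ by Dx.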